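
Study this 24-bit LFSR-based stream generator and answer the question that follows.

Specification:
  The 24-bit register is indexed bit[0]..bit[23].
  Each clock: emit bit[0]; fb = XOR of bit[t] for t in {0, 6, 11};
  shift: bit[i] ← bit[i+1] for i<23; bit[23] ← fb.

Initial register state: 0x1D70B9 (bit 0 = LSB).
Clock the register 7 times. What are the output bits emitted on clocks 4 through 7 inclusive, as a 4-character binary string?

1110

reg_0 = 0x1D70B9
clock 1: out=1, reg = 0x8EB85C
clock 2: out=0, reg = 0x475C2E
clock 3: out=0, reg = 0xA3AE17
clock 4: out=1, reg = 0x51D70B
clock 5: out=1, reg = 0xA8EB85
clock 6: out=1, reg = 0x5475C2
clock 7: out=0, reg = 0xAA3AE1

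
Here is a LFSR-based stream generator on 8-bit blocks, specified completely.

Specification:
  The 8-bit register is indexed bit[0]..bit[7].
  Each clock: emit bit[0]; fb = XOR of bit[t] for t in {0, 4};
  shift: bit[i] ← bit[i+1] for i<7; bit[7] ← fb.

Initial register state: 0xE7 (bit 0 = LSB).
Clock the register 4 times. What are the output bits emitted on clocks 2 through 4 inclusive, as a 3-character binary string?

reg_0 = 0xE7
clock 1: out=1, reg = 0xF3
clock 2: out=1, reg = 0x79
clock 3: out=1, reg = 0x3C
clock 4: out=0, reg = 0x9E

110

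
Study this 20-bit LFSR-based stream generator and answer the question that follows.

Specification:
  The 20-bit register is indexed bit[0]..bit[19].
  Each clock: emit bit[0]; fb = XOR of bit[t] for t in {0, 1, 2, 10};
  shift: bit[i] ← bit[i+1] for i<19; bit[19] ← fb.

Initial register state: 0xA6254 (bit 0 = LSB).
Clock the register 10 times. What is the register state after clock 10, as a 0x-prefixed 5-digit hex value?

reg_0 = 0xA6254
clock 1: out=0, reg = 0xD312A
clock 2: out=0, reg = 0xE9895
clock 3: out=1, reg = 0x74C4A
clock 4: out=0, reg = 0x3A625
clock 5: out=1, reg = 0x9D312
clock 6: out=0, reg = 0xCE989
clock 7: out=1, reg = 0xE74C4
clock 8: out=0, reg = 0x73A62
clock 9: out=0, reg = 0xB9D31
clock 10: out=1, reg = 0x5CE98

0x5CE98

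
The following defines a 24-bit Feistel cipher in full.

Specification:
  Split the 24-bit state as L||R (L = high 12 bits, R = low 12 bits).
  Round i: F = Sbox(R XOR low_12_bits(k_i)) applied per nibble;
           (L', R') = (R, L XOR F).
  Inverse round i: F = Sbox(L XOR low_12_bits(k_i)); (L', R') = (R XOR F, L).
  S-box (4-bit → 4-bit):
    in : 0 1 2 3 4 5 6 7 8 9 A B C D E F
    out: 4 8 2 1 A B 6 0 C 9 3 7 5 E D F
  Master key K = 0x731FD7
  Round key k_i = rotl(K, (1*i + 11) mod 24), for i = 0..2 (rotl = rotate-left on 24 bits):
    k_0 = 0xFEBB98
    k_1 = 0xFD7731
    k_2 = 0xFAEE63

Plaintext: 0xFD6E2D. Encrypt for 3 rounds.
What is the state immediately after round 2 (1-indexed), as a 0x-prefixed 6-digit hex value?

s_0 = plaintext = 0xFD6E2D
s_1 = Round(s_0, k_0) = 0xE2D4AD
s_2 = Round(s_1, k_1) = 0x4ADFB8
s_3 = Round(s_2, k_2) = 0xFB8C4A

0x4ADFB8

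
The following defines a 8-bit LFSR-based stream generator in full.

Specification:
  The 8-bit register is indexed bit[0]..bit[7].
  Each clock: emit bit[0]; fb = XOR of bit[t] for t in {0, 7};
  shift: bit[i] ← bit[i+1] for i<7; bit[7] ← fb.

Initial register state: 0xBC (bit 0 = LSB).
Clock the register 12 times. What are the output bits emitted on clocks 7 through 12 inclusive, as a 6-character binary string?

011101

reg_0 = 0xBC
clock 1: out=0, reg = 0xDE
clock 2: out=0, reg = 0xEF
clock 3: out=1, reg = 0x77
clock 4: out=1, reg = 0xBB
clock 5: out=1, reg = 0x5D
clock 6: out=1, reg = 0xAE
clock 7: out=0, reg = 0xD7
clock 8: out=1, reg = 0x6B
clock 9: out=1, reg = 0xB5
clock 10: out=1, reg = 0x5A
clock 11: out=0, reg = 0x2D
clock 12: out=1, reg = 0x96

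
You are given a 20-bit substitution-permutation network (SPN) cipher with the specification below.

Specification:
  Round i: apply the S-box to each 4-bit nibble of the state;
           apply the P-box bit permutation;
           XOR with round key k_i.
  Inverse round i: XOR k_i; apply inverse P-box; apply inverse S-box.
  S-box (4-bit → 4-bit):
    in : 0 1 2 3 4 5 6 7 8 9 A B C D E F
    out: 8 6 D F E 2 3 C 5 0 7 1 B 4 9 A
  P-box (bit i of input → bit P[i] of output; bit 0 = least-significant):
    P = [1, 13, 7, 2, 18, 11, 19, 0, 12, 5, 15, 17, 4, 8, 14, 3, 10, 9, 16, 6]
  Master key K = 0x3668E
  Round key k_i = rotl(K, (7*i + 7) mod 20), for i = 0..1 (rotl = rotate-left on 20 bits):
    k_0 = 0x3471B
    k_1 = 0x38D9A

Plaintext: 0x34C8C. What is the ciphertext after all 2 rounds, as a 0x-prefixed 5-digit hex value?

0x9EAC3

s_0 = plaintext = 0x34C8C
s_1 = Round(s_0, k_0) = 0xC3075
s_2 = Round(s_1, k_1) = 0x9EAC3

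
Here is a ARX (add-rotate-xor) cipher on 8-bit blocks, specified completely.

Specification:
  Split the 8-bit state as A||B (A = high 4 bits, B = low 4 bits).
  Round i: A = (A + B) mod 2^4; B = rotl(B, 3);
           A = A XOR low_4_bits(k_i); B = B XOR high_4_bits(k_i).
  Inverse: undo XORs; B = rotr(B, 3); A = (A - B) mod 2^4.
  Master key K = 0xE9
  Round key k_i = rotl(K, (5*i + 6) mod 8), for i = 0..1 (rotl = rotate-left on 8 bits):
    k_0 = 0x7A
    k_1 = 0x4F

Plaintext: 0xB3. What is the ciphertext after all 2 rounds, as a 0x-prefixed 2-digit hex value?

0xD3

s_0 = plaintext = 0xB3
s_1 = Round(s_0, k_0) = 0x4E
s_2 = Round(s_1, k_1) = 0xD3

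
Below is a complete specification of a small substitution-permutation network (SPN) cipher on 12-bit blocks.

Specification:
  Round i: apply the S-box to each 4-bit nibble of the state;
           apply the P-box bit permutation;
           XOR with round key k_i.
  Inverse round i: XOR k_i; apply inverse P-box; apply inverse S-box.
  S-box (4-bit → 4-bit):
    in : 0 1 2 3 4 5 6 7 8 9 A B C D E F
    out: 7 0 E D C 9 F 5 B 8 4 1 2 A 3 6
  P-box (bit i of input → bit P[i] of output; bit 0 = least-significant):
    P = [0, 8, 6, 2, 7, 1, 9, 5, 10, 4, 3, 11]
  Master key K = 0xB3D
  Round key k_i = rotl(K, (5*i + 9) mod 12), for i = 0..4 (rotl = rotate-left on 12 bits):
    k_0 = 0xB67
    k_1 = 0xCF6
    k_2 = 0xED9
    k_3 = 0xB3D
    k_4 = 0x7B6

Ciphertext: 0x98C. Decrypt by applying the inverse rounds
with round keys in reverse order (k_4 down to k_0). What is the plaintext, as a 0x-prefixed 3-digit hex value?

0xA51

s_0 = ciphertext = 0x98C
s_1 = InvRound(s_0, k_4) = 0x621
s_2 = InvRound(s_1, k_3) = 0x61D
s_3 = InvRound(s_2, k_2) = 0x9B4
s_4 = InvRound(s_3, k_1) = 0xBCF
s_5 = InvRound(s_4, k_0) = 0xA51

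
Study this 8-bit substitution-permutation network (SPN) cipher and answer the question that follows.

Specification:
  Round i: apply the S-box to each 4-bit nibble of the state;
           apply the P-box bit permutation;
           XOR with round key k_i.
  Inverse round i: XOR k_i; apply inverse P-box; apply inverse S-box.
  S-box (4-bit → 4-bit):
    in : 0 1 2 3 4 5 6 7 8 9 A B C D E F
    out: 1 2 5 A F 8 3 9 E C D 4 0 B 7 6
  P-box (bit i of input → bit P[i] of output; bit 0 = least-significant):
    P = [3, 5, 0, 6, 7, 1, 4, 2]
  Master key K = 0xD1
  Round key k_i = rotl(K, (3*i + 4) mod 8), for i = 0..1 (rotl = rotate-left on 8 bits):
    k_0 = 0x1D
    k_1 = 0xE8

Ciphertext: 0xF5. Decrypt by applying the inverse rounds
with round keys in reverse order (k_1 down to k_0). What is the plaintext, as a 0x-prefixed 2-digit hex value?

s_0 = ciphertext = 0xF5
s_1 = InvRound(s_0, k_1) = 0x92
s_2 = InvRound(s_1, k_0) = 0xD2

0xD2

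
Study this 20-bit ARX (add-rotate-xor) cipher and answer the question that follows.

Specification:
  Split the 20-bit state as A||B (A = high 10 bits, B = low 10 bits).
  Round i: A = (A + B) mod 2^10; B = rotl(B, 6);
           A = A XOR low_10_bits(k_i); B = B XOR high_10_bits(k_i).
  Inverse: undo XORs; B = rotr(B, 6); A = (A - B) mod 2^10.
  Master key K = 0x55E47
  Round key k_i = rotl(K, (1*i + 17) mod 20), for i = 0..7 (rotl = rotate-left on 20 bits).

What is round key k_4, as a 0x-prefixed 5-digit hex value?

K = 0x55E47
k_0 = rotl(K, (1*0+17) mod 20) = rotl(K, 17) = 0xEABC8
k_1 = rotl(K, (1*1+17) mod 20) = rotl(K, 18) = 0xD5791
k_2 = rotl(K, (1*2+17) mod 20) = rotl(K, 19) = 0xAAF23
k_3 = rotl(K, (1*3+17) mod 20) = rotl(K, 0) = 0x55E47
k_4 = rotl(K, (1*4+17) mod 20) = rotl(K, 1) = 0xABC8E

0xABC8E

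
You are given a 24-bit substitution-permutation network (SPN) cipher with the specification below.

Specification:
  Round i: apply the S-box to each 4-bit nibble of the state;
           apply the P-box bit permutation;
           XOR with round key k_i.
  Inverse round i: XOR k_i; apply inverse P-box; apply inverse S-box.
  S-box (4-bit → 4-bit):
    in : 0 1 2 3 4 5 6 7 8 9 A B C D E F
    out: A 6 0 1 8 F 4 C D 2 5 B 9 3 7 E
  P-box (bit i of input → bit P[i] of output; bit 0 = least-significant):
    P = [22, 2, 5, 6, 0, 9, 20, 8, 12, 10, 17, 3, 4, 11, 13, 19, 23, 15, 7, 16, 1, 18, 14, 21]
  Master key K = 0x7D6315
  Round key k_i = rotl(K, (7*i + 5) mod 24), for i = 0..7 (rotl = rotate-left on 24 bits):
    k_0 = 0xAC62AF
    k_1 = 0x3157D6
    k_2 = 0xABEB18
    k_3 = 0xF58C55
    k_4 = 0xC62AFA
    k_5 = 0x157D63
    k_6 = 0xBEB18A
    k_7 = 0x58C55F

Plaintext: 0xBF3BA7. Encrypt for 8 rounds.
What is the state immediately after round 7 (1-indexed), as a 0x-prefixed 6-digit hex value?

0xA9F73C

s_0 = plaintext = 0xBF3BA7
s_1 = Round(s_0, k_0) = 0x99F654
s_2 = Round(s_1, k_1) = 0x2FFC97
s_3 = Round(s_2, k_2) = 0xA251F0
s_4 = Round(s_3, k_3) = 0xEFE303
s_5 = Round(s_4, k_4) = 0x83D168
s_6 = Round(s_5, k_5) = 0xE73111
s_7 = Round(s_6, k_6) = 0xA9F73C
s_8 = Round(s_7, k_7) = 0x122D14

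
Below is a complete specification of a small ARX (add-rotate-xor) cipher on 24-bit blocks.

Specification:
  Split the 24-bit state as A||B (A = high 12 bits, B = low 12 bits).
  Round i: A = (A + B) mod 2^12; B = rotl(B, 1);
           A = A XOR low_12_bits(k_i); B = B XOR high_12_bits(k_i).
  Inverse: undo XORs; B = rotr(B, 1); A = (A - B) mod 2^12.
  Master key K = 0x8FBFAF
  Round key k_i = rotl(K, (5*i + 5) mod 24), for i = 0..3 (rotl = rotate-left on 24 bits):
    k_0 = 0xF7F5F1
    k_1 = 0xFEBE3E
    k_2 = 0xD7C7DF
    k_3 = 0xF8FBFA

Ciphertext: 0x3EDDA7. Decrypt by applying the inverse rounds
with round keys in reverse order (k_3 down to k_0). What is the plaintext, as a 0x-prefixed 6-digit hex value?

s_0 = ciphertext = 0x3EDDA7
s_1 = InvRound(s_0, k_3) = 0x703114
s_2 = InvRound(s_1, k_2) = 0xAA8634
s_3 = InvRound(s_2, k_1) = 0x7A7CEF
s_4 = InvRound(s_3, k_0) = 0x08E1C8

0x08E1C8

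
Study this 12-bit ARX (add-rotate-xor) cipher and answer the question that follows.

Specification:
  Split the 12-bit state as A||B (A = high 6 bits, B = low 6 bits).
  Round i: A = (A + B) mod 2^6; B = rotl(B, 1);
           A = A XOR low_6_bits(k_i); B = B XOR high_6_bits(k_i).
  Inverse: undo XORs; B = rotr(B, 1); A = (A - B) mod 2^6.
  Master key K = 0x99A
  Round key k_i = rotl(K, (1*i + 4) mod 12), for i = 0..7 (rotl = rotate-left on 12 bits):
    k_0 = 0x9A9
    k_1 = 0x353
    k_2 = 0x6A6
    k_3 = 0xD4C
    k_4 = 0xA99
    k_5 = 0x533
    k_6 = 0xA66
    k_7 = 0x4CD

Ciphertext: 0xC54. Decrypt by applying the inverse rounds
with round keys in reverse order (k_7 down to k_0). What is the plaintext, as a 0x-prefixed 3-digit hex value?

s_0 = ciphertext = 0xC54
s_1 = InvRound(s_0, k_7) = 0x663
s_2 = InvRound(s_1, k_6) = 0xE85
s_3 = InvRound(s_2, k_5) = 0x868
s_4 = InvRound(s_3, k_4) = 0xDC1
s_5 = InvRound(s_4, k_3) = 0x85A
s_6 = InvRound(s_5, k_2) = 0x1C0
s_7 = InvRound(s_6, k_1) = 0xBA6
s_8 = InvRound(s_7, k_0) = 0x1C0

0x1C0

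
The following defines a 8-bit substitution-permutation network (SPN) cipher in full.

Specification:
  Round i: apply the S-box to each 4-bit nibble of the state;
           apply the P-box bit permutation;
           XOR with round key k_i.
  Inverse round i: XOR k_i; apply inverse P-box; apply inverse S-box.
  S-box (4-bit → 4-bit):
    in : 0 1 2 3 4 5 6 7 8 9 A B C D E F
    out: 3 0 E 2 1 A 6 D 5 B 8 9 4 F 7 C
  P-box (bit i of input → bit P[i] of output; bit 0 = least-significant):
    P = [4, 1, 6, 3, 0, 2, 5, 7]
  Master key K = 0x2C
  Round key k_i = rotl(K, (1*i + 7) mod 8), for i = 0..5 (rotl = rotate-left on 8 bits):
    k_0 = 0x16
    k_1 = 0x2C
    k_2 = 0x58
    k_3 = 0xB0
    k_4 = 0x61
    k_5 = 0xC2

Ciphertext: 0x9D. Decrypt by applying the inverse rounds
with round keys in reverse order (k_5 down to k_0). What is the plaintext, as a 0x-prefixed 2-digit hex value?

s_0 = ciphertext = 0x9D
s_1 = InvRound(s_0, k_5) = 0x0D
s_2 = InvRound(s_1, k_4) = 0x6F
s_3 = InvRound(s_2, k_3) = 0x9D
s_4 = InvRound(s_3, k_2) = 0x9C
s_5 = InvRound(s_4, k_1) = 0xF4
s_6 = InvRound(s_5, k_0) = 0xF6

0xF6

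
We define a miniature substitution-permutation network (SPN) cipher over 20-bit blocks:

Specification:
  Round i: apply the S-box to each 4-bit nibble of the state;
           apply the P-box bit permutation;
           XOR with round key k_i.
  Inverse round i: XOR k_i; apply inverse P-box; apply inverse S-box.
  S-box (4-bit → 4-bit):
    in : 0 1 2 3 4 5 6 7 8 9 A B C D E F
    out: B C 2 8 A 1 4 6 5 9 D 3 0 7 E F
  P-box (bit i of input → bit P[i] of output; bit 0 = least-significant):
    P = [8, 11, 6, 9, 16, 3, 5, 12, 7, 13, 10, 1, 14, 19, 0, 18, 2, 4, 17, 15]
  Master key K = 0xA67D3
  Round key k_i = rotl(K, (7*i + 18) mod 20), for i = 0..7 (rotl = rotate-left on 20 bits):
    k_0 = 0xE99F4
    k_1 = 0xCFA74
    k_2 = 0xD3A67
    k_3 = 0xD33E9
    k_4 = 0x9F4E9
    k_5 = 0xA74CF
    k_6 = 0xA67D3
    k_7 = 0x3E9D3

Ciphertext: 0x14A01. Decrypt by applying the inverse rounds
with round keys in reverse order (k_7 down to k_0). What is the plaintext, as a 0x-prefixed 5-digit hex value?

0x1FF94

s_0 = ciphertext = 0x14A01
s_1 = InvRound(s_0, k_7) = 0xEC0CA
s_2 = InvRound(s_1, k_6) = 0x41729
s_3 = InvRound(s_2, k_5) = 0x8006A
s_4 = InvRound(s_3, k_4) = 0x38F9C
s_5 = InvRound(s_4, k_3) = 0xFE717
s_6 = InvRound(s_5, k_2) = 0xE561D
s_7 = InvRound(s_6, k_1) = 0x16777
s_8 = InvRound(s_7, k_0) = 0x1FF94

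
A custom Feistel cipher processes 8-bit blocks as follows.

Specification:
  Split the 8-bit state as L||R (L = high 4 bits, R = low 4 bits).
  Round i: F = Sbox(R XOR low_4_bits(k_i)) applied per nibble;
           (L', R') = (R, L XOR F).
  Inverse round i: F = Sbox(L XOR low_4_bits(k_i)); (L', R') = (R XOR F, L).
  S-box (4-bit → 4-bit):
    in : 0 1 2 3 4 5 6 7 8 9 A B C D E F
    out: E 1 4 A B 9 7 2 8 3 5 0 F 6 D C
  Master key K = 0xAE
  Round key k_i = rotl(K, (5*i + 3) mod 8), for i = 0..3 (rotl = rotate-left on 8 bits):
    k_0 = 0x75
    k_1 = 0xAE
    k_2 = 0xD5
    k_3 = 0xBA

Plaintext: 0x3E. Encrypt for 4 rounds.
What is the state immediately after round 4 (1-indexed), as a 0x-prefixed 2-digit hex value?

s_0 = plaintext = 0x3E
s_1 = Round(s_0, k_0) = 0xE3
s_2 = Round(s_1, k_1) = 0x38
s_3 = Round(s_2, k_2) = 0x85
s_4 = Round(s_3, k_3) = 0x54

0x54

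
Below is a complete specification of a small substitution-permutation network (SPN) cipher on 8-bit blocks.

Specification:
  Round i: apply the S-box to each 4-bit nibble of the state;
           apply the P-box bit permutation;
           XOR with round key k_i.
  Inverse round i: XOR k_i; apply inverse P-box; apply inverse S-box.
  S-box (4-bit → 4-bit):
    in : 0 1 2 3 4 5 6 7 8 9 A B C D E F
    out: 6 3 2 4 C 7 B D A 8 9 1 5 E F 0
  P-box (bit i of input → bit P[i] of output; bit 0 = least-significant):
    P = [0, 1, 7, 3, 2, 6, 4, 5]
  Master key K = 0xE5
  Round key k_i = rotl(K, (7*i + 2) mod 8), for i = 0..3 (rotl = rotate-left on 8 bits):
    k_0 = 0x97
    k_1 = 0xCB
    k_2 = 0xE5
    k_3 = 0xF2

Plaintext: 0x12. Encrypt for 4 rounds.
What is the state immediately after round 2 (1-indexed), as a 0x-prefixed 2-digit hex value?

s_0 = plaintext = 0x12
s_1 = Round(s_0, k_0) = 0xD1
s_2 = Round(s_1, k_1) = 0xB8
s_3 = Round(s_2, k_2) = 0xEB
s_4 = Round(s_3, k_3) = 0x87

0xB8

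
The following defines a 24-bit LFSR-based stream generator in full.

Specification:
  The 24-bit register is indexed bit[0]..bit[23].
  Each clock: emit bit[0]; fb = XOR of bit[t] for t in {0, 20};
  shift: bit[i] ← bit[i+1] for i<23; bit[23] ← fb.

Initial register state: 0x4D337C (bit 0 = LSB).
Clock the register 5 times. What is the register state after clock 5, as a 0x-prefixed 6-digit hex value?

0xC2699B

reg_0 = 0x4D337C
clock 1: out=0, reg = 0x2699BE
clock 2: out=0, reg = 0x134CDF
clock 3: out=1, reg = 0x09A66F
clock 4: out=1, reg = 0x84D337
clock 5: out=1, reg = 0xC2699B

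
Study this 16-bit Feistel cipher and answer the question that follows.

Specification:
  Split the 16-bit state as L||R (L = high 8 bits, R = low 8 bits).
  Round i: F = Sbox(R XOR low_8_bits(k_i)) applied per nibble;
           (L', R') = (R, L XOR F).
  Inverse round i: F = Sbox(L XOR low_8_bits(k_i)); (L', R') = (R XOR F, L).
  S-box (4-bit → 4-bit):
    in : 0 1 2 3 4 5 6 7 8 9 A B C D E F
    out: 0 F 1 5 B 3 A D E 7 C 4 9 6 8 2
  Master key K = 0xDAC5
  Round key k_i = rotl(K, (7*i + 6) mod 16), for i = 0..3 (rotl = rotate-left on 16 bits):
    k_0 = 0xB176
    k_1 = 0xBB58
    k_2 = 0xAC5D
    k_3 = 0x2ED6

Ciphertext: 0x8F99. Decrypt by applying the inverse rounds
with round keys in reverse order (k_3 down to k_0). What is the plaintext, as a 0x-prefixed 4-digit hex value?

s_0 = ciphertext = 0x8F99
s_1 = InvRound(s_0, k_3) = 0xAE8F
s_2 = InvRound(s_1, k_2) = 0xAAAE
s_3 = InvRound(s_2, k_1) = 0x8FAA
s_4 = InvRound(s_3, k_0) = 0x8D8F

0x8D8F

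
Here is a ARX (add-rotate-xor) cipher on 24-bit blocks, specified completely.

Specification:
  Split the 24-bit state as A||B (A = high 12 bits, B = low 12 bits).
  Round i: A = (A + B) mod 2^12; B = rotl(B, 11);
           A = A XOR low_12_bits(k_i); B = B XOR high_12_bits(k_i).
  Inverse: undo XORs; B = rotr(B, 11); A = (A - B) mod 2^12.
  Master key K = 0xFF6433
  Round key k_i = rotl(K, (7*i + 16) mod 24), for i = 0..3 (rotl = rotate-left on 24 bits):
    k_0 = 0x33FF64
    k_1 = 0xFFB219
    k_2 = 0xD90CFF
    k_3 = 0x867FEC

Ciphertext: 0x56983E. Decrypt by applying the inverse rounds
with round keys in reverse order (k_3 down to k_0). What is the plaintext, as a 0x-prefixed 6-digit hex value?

0x25F087

s_0 = ciphertext = 0x56983E
s_1 = InvRound(s_0, k_3) = 0x9D30B2
s_2 = InvRound(s_1, k_2) = 0xAE7A45
s_3 = InvRound(s_2, k_1) = 0xD82B7C
s_4 = InvRound(s_3, k_0) = 0x25F087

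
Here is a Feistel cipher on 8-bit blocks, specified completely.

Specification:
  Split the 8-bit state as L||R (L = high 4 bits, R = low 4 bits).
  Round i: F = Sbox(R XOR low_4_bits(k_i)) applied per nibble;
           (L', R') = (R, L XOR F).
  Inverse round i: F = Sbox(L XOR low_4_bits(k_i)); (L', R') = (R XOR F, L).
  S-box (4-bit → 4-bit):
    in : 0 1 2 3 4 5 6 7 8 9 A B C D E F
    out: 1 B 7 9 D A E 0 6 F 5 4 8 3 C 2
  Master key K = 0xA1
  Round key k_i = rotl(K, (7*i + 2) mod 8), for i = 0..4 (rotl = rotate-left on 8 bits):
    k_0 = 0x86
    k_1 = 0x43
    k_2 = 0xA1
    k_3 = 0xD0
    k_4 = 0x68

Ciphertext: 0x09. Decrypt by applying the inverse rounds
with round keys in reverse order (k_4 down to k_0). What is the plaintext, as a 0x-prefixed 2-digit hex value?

0xA8

s_0 = ciphertext = 0x09
s_1 = InvRound(s_0, k_4) = 0xF0
s_2 = InvRound(s_1, k_3) = 0x2F
s_3 = InvRound(s_2, k_2) = 0x62
s_4 = InvRound(s_3, k_1) = 0x86
s_5 = InvRound(s_4, k_0) = 0xA8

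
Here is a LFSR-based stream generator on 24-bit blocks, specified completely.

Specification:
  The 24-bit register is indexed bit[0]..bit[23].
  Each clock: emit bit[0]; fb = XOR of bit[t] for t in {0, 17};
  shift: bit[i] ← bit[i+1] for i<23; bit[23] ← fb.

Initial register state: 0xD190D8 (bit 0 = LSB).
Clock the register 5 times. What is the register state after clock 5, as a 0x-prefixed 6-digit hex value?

reg_0 = 0xD190D8
clock 1: out=0, reg = 0x68C86C
clock 2: out=0, reg = 0x346436
clock 3: out=0, reg = 0x1A321B
clock 4: out=1, reg = 0x0D190D
clock 5: out=1, reg = 0x868C86

0x868C86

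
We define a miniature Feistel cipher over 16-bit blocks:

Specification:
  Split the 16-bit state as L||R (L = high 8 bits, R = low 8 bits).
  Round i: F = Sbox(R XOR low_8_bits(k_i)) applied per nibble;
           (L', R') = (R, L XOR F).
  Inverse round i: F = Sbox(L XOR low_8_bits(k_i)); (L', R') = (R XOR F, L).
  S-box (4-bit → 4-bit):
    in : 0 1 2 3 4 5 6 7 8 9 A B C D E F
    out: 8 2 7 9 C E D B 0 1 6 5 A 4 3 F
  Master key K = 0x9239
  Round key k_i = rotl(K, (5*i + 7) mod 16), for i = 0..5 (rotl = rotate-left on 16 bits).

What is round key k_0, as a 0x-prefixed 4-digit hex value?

K = 0x9239
k_0 = rotl(K, (5*0+7) mod 16) = rotl(K, 7) = 0x1CC9

0x1CC9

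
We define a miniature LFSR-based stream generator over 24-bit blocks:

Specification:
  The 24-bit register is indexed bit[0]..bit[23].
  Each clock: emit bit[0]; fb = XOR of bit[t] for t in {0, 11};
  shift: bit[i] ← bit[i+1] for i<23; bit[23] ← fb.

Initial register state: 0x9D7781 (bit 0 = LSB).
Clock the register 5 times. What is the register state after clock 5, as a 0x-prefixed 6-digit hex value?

0x7CEBBC

reg_0 = 0x9D7781
clock 1: out=1, reg = 0xCEBBC0
clock 2: out=0, reg = 0xE75DE0
clock 3: out=0, reg = 0xF3AEF0
clock 4: out=0, reg = 0xF9D778
clock 5: out=0, reg = 0x7CEBBC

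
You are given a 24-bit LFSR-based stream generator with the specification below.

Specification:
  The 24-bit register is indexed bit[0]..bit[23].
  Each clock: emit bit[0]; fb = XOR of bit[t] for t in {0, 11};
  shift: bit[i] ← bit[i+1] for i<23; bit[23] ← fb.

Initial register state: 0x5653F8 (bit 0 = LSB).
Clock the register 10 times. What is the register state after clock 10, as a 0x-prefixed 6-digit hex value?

reg_0 = 0x5653F8
clock 1: out=0, reg = 0x2B29FC
clock 2: out=0, reg = 0x9594FE
clock 3: out=0, reg = 0x4ACA7F
clock 4: out=1, reg = 0x25653F
clock 5: out=1, reg = 0x92B29F
clock 6: out=1, reg = 0xC9594F
clock 7: out=1, reg = 0x64ACA7
clock 8: out=1, reg = 0x325653
clock 9: out=1, reg = 0x992B29
clock 10: out=1, reg = 0x4C9594

0x4C9594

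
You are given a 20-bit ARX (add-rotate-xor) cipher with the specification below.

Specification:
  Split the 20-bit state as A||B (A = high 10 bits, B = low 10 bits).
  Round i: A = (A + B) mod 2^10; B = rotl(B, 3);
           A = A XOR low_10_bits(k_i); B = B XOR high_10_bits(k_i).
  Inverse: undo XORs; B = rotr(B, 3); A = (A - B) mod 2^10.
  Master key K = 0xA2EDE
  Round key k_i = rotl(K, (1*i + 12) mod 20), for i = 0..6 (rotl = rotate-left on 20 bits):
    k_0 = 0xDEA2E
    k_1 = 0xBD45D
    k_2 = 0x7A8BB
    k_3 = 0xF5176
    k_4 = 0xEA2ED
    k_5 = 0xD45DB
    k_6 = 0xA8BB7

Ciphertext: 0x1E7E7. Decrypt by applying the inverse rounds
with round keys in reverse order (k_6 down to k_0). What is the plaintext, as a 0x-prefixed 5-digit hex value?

s_0 = ciphertext = 0x1E7E7
s_1 = InvRound(s_0, k_6) = 0x49AA8
s_2 = InvRound(s_1, k_5) = 0x0F8BF
s_3 = InvRound(s_2, k_4) = 0xBC7E2
s_4 = InvRound(s_3, k_3) = 0x20706
s_5 = InvRound(s_4, k_2) = 0x7765D
s_6 = InvRound(s_5, k_1) = 0x5AC15
s_7 = InvRound(s_6, k_0) = 0xD63ED

0xD63ED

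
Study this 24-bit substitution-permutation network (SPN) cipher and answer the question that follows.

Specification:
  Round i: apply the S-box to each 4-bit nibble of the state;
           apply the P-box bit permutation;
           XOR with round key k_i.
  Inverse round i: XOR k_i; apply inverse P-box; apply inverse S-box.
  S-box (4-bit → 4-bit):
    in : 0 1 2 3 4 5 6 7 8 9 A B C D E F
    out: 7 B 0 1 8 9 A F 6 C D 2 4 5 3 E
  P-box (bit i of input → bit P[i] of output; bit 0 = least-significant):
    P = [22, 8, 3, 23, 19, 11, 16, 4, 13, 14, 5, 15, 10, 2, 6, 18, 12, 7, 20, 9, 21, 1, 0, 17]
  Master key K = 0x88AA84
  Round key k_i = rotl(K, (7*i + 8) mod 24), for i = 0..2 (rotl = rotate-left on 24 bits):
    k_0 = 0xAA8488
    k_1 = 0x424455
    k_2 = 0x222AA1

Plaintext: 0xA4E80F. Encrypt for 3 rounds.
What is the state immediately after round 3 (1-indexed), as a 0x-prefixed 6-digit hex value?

0x85E724

s_0 = plaintext = 0xA4E80F
s_1 = Round(s_0, k_0) = 0x01CBA5
s_2 = Round(s_1, k_1) = 0xAB1686
s_3 = Round(s_2, k_2) = 0x85E724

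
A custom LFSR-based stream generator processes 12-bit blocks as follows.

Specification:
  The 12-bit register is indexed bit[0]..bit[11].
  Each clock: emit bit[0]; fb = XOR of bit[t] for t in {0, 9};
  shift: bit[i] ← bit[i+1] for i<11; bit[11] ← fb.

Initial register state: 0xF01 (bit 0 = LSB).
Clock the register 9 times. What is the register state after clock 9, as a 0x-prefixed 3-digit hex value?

reg_0 = 0xF01
clock 1: out=1, reg = 0x780
clock 2: out=0, reg = 0xBC0
clock 3: out=0, reg = 0xDE0
clock 4: out=0, reg = 0x6F0
clock 5: out=0, reg = 0xB78
clock 6: out=0, reg = 0xDBC
clock 7: out=0, reg = 0x6DE
clock 8: out=0, reg = 0xB6F
clock 9: out=1, reg = 0x5B7

0x5B7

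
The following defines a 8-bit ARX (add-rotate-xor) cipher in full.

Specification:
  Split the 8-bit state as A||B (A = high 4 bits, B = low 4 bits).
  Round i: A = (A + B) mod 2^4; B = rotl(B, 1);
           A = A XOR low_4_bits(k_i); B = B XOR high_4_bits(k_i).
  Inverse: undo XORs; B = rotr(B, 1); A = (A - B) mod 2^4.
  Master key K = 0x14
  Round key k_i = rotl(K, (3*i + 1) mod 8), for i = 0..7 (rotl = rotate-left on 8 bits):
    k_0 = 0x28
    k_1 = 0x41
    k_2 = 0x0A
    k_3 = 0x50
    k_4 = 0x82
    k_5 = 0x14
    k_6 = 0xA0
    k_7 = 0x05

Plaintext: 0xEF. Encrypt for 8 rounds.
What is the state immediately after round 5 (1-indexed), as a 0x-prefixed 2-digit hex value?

s_0 = plaintext = 0xEF
s_1 = Round(s_0, k_0) = 0x5D
s_2 = Round(s_1, k_1) = 0x3F
s_3 = Round(s_2, k_2) = 0x8F
s_4 = Round(s_3, k_3) = 0x7A
s_5 = Round(s_4, k_4) = 0x3D
s_6 = Round(s_5, k_5) = 0x4A
s_7 = Round(s_6, k_6) = 0xEF
s_8 = Round(s_7, k_7) = 0x8F

0x3D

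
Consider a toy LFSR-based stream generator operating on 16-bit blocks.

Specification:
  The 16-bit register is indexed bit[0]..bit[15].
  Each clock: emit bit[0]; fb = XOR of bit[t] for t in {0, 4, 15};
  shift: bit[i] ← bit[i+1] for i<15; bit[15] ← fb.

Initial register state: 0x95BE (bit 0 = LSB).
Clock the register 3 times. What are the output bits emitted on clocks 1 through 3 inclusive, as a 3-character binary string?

011

reg_0 = 0x95BE
clock 1: out=0, reg = 0x4ADF
clock 2: out=1, reg = 0x256F
clock 3: out=1, reg = 0x92B7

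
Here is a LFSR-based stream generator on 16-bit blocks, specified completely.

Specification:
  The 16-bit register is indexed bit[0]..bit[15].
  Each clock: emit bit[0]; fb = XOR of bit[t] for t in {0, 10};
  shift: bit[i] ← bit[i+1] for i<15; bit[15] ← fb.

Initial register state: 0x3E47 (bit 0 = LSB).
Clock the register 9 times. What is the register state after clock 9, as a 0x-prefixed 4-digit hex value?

0x241F

reg_0 = 0x3E47
clock 1: out=1, reg = 0x1F23
clock 2: out=1, reg = 0x0F91
clock 3: out=1, reg = 0x07C8
clock 4: out=0, reg = 0x83E4
clock 5: out=0, reg = 0x41F2
clock 6: out=0, reg = 0x20F9
clock 7: out=1, reg = 0x907C
clock 8: out=0, reg = 0x483E
clock 9: out=0, reg = 0x241F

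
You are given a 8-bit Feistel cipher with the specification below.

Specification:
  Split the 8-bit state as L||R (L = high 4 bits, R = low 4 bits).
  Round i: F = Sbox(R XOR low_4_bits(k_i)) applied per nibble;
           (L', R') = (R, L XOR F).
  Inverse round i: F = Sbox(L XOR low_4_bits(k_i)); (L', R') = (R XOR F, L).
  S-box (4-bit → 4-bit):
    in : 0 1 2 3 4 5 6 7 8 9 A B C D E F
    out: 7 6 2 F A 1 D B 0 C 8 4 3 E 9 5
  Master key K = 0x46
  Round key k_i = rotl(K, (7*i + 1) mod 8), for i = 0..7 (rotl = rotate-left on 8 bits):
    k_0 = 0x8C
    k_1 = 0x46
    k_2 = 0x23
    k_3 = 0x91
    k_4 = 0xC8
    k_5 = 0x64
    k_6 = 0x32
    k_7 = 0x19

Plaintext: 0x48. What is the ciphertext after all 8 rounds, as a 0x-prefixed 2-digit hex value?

s_0 = plaintext = 0x48
s_1 = Round(s_0, k_0) = 0x8E
s_2 = Round(s_1, k_1) = 0xE8
s_3 = Round(s_2, k_2) = 0x8A
s_4 = Round(s_3, k_3) = 0xAC
s_5 = Round(s_4, k_4) = 0xC0
s_6 = Round(s_5, k_5) = 0x06
s_7 = Round(s_6, k_6) = 0x6A
s_8 = Round(s_7, k_7) = 0xA9

0xA9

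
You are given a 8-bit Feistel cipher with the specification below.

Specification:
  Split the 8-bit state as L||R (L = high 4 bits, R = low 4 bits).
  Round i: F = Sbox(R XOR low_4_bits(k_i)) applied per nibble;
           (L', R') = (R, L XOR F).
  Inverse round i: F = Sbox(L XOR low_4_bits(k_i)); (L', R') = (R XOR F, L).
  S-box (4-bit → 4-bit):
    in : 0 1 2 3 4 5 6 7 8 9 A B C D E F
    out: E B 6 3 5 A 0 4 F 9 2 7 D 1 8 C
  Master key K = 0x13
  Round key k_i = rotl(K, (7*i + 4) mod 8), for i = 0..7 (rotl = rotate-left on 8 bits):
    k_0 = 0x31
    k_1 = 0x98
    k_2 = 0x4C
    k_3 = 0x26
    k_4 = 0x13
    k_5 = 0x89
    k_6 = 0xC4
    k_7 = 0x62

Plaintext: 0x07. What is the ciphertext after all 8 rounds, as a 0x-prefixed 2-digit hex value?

s_0 = plaintext = 0x07
s_1 = Round(s_0, k_0) = 0x70
s_2 = Round(s_1, k_1) = 0x08
s_3 = Round(s_2, k_2) = 0x85
s_4 = Round(s_3, k_3) = 0x5B
s_5 = Round(s_4, k_4) = 0xBA
s_6 = Round(s_5, k_5) = 0xA8
s_7 = Round(s_6, k_6) = 0x87
s_8 = Round(s_7, k_7) = 0x72

0x72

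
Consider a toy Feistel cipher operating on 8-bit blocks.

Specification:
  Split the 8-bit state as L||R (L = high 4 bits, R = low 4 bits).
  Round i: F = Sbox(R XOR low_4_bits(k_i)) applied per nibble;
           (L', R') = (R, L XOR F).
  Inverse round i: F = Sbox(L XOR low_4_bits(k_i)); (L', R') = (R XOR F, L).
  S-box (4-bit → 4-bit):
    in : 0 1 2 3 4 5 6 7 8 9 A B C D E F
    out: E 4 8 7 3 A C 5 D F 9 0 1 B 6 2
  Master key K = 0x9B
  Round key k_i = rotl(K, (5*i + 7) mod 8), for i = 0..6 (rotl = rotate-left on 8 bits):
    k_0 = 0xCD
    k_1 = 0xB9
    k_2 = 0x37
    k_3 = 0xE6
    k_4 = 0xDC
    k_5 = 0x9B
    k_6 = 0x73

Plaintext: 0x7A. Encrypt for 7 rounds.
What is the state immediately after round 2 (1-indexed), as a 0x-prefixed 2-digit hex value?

0x2A

s_0 = plaintext = 0x7A
s_1 = Round(s_0, k_0) = 0xA2
s_2 = Round(s_1, k_1) = 0x2A
s_3 = Round(s_2, k_2) = 0xA9
s_4 = Round(s_3, k_3) = 0x98
s_5 = Round(s_4, k_4) = 0x8A
s_6 = Round(s_5, k_5) = 0xAC
s_7 = Round(s_6, k_6) = 0xC8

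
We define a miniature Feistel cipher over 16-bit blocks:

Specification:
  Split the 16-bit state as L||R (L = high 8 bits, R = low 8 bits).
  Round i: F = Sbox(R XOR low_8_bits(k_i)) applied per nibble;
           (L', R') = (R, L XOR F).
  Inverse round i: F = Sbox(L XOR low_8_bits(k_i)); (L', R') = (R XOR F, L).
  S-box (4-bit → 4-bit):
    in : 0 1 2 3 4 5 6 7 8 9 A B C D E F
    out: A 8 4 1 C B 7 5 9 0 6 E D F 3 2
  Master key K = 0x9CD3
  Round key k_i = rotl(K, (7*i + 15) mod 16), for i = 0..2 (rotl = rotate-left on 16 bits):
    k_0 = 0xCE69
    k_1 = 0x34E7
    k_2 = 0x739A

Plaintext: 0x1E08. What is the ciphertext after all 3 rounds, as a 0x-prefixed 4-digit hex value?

s_0 = plaintext = 0x1E08
s_1 = Round(s_0, k_0) = 0x0866
s_2 = Round(s_1, k_1) = 0x6690
s_3 = Round(s_2, k_2) = 0x90C0

0x90C0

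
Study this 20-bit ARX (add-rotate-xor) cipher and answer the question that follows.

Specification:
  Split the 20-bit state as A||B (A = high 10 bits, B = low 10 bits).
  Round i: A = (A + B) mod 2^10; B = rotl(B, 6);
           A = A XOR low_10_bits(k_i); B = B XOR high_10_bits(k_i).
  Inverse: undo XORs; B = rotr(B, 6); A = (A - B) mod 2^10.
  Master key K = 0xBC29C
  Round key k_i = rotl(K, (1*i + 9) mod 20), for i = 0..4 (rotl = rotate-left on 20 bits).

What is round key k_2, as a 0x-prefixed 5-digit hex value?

0x4E5E1

K = 0xBC29C
k_0 = rotl(K, (1*0+9) mod 20) = rotl(K, 9) = 0x53978
k_1 = rotl(K, (1*1+9) mod 20) = rotl(K, 10) = 0xA72F0
k_2 = rotl(K, (1*2+9) mod 20) = rotl(K, 11) = 0x4E5E1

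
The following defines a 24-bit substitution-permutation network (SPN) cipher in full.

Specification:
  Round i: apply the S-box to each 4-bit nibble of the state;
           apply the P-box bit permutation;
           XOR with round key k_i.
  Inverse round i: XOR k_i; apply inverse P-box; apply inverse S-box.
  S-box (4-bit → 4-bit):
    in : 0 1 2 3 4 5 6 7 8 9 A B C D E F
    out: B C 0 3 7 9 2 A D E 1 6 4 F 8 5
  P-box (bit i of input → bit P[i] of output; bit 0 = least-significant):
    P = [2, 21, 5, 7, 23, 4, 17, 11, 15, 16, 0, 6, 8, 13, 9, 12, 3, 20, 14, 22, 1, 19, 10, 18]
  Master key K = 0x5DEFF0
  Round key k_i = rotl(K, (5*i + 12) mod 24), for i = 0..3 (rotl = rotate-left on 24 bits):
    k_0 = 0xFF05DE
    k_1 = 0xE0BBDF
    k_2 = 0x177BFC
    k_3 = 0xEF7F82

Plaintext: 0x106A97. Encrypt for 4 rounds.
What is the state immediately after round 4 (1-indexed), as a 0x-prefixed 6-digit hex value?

s_0 = plaintext = 0x106A97
s_1 = Round(s_0, k_0) = 0x89A946
s_2 = Round(s_1, k_1) = 0x17FE8C
s_3 = Round(s_2, k_2) = 0xC1749C
s_4 = Round(s_3, k_3) = 0xAC83B3

0xAC83B3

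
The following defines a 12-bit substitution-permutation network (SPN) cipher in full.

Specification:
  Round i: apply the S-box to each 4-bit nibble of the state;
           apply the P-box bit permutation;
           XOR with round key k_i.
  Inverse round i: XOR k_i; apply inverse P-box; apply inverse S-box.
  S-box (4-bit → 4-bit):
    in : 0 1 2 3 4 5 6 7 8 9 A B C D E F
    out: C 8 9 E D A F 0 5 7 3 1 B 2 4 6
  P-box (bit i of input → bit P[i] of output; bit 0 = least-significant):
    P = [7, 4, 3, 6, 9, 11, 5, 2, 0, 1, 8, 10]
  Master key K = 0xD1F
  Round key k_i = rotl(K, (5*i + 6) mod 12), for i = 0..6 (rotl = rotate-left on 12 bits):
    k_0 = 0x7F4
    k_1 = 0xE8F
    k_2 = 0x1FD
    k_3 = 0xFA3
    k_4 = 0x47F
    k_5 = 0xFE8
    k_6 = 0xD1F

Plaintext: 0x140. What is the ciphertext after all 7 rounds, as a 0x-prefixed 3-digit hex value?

0x9B2

s_0 = plaintext = 0x140
s_1 = Round(s_0, k_0) = 0x198
s_2 = Round(s_1, k_1) = 0x027
s_3 = Round(s_2, k_2) = 0x6F9
s_4 = Round(s_3, k_3) = 0x218
s_5 = Round(s_4, k_4) = 0x0F2
s_6 = Round(s_5, k_5) = 0x208
s_7 = Round(s_6, k_6) = 0x9B2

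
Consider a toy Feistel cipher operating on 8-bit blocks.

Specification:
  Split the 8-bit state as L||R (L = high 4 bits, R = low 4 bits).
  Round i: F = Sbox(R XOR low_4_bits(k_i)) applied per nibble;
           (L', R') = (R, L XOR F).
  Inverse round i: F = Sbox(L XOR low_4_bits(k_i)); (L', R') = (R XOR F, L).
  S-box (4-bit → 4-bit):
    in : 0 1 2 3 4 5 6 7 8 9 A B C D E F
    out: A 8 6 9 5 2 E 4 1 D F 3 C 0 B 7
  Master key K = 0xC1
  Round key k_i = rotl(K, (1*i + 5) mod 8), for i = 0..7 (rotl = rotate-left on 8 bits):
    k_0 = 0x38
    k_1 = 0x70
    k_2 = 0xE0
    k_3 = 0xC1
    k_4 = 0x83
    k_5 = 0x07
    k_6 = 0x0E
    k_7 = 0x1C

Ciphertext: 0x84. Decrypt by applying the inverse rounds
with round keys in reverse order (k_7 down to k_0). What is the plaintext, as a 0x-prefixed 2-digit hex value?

s_0 = ciphertext = 0x84
s_1 = InvRound(s_0, k_7) = 0x18
s_2 = InvRound(s_1, k_6) = 0xF1
s_3 = InvRound(s_2, k_5) = 0x0F
s_4 = InvRound(s_3, k_4) = 0x60
s_5 = InvRound(s_4, k_3) = 0x46
s_6 = InvRound(s_5, k_2) = 0x34
s_7 = InvRound(s_6, k_1) = 0xD3
s_8 = InvRound(s_7, k_0) = 0x1D

0x1D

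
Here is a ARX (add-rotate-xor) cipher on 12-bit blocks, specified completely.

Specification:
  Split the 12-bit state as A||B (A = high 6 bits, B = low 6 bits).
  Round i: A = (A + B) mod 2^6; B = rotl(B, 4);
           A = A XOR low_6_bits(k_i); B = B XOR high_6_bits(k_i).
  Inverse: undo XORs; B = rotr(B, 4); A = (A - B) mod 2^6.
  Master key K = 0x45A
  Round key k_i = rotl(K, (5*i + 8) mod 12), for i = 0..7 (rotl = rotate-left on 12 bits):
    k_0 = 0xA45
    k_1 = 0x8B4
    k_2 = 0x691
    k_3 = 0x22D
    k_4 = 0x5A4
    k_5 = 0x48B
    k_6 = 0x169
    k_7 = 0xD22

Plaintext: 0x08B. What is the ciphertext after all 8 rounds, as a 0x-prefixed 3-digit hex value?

s_0 = plaintext = 0x08B
s_1 = Round(s_0, k_0) = 0x21B
s_2 = Round(s_1, k_1) = 0x5D4
s_3 = Round(s_2, k_2) = 0xE9F
s_4 = Round(s_3, k_3) = 0xD3F
s_5 = Round(s_4, k_4) = 0x5E9
s_6 = Round(s_5, k_5) = 0x2C8
s_7 = Round(s_6, k_6) = 0xE87
s_8 = Round(s_7, k_7) = 0x8C5

0x8C5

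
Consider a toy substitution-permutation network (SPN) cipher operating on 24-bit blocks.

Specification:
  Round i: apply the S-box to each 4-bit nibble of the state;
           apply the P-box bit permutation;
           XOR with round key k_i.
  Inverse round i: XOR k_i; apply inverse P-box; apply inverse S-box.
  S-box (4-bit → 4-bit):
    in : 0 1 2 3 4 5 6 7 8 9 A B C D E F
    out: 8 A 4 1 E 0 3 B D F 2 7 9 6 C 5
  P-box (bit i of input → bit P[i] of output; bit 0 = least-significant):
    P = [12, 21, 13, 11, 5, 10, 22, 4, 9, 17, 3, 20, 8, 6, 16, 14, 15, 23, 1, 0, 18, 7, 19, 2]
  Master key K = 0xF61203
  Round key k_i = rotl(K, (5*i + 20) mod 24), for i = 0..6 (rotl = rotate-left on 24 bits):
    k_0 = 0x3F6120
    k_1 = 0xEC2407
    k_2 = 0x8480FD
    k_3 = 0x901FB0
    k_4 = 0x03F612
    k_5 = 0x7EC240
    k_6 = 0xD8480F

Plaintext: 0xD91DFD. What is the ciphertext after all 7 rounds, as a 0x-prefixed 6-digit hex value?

0x2F087D

s_0 = plaintext = 0xD91DFD
s_1 = Round(s_0, k_0) = 0xD581CB
s_2 = Round(s_1, k_1) = 0xD755B7
s_3 = Round(s_2, k_2) = 0x6C1C5C
s_4 = Round(s_3, k_3) = 0x84C571
s_5 = Round(s_4, k_4) = 0xAFBB25
s_6 = Round(s_5, k_5) = 0x3D418A
s_7 = Round(s_6, k_6) = 0x2F087D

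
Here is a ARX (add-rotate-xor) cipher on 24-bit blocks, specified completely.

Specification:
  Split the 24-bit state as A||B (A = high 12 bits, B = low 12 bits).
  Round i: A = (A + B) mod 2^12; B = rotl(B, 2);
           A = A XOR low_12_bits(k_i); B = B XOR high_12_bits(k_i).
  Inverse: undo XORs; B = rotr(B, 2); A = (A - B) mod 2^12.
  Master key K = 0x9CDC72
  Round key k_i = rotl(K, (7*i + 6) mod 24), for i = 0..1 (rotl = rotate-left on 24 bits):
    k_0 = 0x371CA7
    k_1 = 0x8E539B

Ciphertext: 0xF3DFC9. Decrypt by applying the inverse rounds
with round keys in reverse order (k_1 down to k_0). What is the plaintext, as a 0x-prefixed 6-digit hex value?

s_0 = ciphertext = 0xF3DFC9
s_1 = InvRound(s_0, k_1) = 0xADB1CB
s_2 = InvRound(s_1, k_0) = 0xDCE8AE

0xDCE8AE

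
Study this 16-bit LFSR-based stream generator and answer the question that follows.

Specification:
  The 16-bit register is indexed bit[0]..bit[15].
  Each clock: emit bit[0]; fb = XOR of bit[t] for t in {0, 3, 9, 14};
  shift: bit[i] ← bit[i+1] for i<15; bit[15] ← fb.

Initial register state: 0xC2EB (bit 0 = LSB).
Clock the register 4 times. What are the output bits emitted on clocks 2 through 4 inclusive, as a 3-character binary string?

reg_0 = 0xC2EB
clock 1: out=1, reg = 0x6175
clock 2: out=1, reg = 0x30BA
clock 3: out=0, reg = 0x985D
clock 4: out=1, reg = 0x4C2E

101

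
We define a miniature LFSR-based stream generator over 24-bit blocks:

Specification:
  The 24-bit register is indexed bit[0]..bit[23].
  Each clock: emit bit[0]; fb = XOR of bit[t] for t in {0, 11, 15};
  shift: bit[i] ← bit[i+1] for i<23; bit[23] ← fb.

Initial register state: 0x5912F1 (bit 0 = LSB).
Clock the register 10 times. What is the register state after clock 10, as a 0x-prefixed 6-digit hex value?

reg_0 = 0x5912F1
clock 1: out=1, reg = 0xAC8978
clock 2: out=0, reg = 0x5644BC
clock 3: out=0, reg = 0x2B225E
clock 4: out=0, reg = 0x15912F
clock 5: out=1, reg = 0x0AC897
clock 6: out=1, reg = 0x85644B
clock 7: out=1, reg = 0xC2B225
clock 8: out=1, reg = 0x615912
clock 9: out=0, reg = 0xB0AC89
clock 10: out=1, reg = 0xD85644

0xD85644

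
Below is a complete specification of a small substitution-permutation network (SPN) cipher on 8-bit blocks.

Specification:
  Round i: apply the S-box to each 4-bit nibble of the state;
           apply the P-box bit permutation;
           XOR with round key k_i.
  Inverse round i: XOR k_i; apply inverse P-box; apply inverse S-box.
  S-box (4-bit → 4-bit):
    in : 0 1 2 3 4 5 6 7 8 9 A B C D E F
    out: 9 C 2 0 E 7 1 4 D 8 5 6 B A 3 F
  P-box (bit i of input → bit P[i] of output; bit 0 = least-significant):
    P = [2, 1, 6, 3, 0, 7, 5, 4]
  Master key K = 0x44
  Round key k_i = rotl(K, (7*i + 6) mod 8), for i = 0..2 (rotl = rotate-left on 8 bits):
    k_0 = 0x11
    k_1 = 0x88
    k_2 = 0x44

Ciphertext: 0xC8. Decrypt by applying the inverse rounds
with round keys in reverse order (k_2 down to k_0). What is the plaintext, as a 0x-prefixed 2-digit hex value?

s_0 = ciphertext = 0xC8
s_1 = InvRound(s_0, k_2) = 0x20
s_2 = InvRound(s_1, k_1) = 0xB9
s_3 = InvRound(s_2, k_0) = 0xB9

0xB9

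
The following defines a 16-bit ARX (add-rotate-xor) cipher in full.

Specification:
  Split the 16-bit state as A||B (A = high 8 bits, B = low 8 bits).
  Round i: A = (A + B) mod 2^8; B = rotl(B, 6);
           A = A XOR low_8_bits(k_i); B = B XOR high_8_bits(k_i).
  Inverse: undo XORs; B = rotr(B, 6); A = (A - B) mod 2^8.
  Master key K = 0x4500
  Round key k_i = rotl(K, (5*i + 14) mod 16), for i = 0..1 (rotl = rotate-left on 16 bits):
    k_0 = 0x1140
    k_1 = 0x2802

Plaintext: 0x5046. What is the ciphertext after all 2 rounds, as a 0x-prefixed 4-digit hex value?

s_0 = plaintext = 0x5046
s_1 = Round(s_0, k_0) = 0xD680
s_2 = Round(s_1, k_1) = 0x5408

0x5408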